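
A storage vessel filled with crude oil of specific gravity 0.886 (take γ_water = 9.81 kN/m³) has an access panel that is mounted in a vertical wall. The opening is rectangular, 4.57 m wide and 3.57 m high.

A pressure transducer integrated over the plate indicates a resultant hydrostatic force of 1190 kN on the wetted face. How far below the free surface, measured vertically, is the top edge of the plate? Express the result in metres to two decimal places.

γ = 0.886 × 9.81 = 8.69166 kN/m³.
A = 4.57 × 3.57 = 16.3149 m².
From F = γ·h_c·A, the centroid depth is h_c = 1190/(8.69166 × 16.3149) = 8.39189 m.
The centroid lies 3.57/2 = 1.785 m below the top edge, so the top edge sits at h_top = 8.39189 − 1.785 = 6.60689 m below the surface.

d_top ≈ 6.61 m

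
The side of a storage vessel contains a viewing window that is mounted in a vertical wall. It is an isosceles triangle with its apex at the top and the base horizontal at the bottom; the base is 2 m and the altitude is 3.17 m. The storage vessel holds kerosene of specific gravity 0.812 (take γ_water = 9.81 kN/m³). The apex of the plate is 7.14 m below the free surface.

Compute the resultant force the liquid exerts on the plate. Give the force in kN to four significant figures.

γ = 0.812 × 9.81 = 7.96572 kN/m³.
With the apex up, the centroid sits 2h/3 = 2 × 3.17/3 = 2.11333 m below the apex, so the centroid depth is h_c = 7.14 + 2.11333 = 9.25333 m.
A = ½ × 2 × 3.17 = 3.17 m².
Resultant F = γ·h_c·A = 7.96572 × 9.25333 × 3.17 = 233.659 kN.

F ≈ 233.7 kN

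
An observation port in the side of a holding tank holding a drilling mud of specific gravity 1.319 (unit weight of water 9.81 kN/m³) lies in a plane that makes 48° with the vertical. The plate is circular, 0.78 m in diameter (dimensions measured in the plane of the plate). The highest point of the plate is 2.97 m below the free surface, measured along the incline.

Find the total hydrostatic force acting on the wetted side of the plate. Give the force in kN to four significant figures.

F ≈ 13.90 kN

γ = 1.319 × 9.81 = 12.93939 kN/m³.
The plate makes 48° with the vertical, i.e. θ = 90° − 48° = 42° to the horizontal. Measuring y along the incline from the free-surface line, vertical depth h = y·sinθ with sinθ = 0.669131.
The centroid is at the centre, 0.39 m below the top of the plate, so y_c = 2.97 + 0.39 = 3.36 m and h_c = 3.36 × 0.669131 = 2.24828 m.
A = π(0.39)² = 0.477836 m².
Resultant F = γ·h_c·A = 12.93939 × 2.24828 × 0.477836 = 13.9009 kN.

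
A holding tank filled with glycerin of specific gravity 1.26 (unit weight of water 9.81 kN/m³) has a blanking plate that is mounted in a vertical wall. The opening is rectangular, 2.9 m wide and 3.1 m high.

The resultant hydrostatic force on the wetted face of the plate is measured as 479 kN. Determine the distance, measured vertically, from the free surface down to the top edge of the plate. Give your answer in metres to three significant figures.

γ = 1.26 × 9.81 = 12.3606 kN/m³.
A = 2.9 × 3.1 = 8.99 m².
From F = γ·h_c·A, the centroid depth is h_c = 479/(12.3606 × 8.99) = 4.31059 m.
The centroid lies 3.1/2 = 1.55 m below the top edge, so the top edge sits at h_top = 4.31059 − 1.55 = 2.76059 m below the surface.

d_top ≈ 2.76 m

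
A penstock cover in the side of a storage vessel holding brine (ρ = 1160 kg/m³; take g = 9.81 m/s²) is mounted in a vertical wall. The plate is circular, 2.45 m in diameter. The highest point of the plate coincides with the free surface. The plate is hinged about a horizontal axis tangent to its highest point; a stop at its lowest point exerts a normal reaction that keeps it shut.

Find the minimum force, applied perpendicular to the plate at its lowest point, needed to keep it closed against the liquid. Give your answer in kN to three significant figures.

γ = ρg = 1160 × 9.81 / 1000 = 11.3796 kN/m³.
The centroid is at the centre, 1.225 m below the top of the plate, so the centroid depth is h_c = 1.225 m.
A = π(1.225)² = 4.71435 m².
Resultant F = γ·h_c·A = 11.3796 × 1.225 × 4.71435 = 65.7181 kN.
I_c = πr⁴/4 = π × 1.225⁴/4 = 1.76862 m⁴.
Centre of pressure: y_p = y_c + I_c/(y_c·A) = 1.225 + 1.76862/(1.225 × 4.71435) = 1.225 + 0.30625 = 1.53125 m along the plane.
The resultant acts 1.225 + 0.30625 = 1.53125 m (along the plate) below the hinge at the top edge, so the moment about the hinge is M = F × 1.53125 = 65.7181 × 1.53125 = 100.631 kN·m.
A normal force at the bottom, 2.45 m from the hinge, must supply this moment: P = 100.631/2.45 = 41.0739 kN.

P ≈ 41.1 kN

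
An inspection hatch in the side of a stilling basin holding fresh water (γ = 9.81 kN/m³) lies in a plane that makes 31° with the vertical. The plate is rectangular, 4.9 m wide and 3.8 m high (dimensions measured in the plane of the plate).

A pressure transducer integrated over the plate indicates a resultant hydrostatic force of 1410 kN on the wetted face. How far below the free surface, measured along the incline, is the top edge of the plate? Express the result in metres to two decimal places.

y_top ≈ 7.11 m

γ = 9.81 kN/m³.
A = 4.9 × 3.8 = 18.62 m².
From F = γ·h_c·A, the centroid depth is h_c = 1410/(9.81 × 18.62) = 7.71917 m.
The plate makes 31° with the vertical, i.e. θ = 90° − 31° = 59° to the horizontal. Measuring y along the incline from the free-surface line, vertical depth h = y·sinθ with sinθ = 0.857167.
Along the incline, y_c = h_c/sinθ = 7.71917/0.857167 = 9.00544 m.
The centroid lies 3.8/2 = 1.9 m below the top edge, so the top edge sits at y_top = 9.00544 − 1.9 = 7.10544 m along the incline.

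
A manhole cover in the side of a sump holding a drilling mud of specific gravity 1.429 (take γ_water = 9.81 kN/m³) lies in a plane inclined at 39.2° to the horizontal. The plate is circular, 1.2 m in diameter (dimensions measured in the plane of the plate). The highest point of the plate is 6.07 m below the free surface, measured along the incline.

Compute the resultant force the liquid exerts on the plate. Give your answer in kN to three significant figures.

γ = 1.429 × 9.81 = 14.01849 kN/m³.
Let θ = 39.2° be the plate's angle to the horizontal; measure y along the incline from where the plane meets the free surface. Vertical depth h = y·sinθ with sinθ = 0.632029.
The centroid is at the centre, 0.6 m below the top of the plate, so y_c = 6.07 + 0.6 = 6.67 m and h_c = 6.67 × 0.632029 = 4.21563 m.
A = π(0.6)² = 1.13097 m².
Resultant F = γ·h_c·A = 14.01849 × 4.21563 × 1.13097 = 66.8367 kN.

F ≈ 66.8 kN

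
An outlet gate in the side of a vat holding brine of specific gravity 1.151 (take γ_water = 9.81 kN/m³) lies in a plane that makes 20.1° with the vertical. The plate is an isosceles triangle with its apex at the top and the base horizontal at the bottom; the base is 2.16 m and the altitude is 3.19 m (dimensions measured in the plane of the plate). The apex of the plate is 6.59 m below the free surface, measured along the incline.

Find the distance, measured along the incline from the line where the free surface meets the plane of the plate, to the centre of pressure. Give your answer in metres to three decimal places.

γ = 1.151 × 9.81 = 11.29131 kN/m³.
The plate makes 20.1° with the vertical, i.e. θ = 90° − 20.1° = 69.9° to the horizontal. Measuring y along the incline from the free-surface line, vertical depth h = y·sinθ with sinθ = 0.939094.
With the apex up, the centroid sits 2h/3 = 2 × 3.19/3 = 2.12667 m below the apex, so y_c = 6.59 + 2.12667 = 8.71667 m and h_c = 8.71667 × 0.939094 = 8.18577 m.
A = ½ × 2.16 × 3.19 = 3.4452 m².
Resultant F = γ·h_c·A = 11.29131 × 8.18577 × 3.4452 = 318.433 kN.
I_c = b·h³/36 = 2.16 × 3.19³/36 = 1.94771 m⁴.
Centre of pressure: y_p = y_c + I_c/(y_c·A) = 8.71667 + 1.94771/(8.71667 × 3.4452) = 8.71667 + 0.0648574 = 8.78153 m along the plane.

y_p = 8.782 m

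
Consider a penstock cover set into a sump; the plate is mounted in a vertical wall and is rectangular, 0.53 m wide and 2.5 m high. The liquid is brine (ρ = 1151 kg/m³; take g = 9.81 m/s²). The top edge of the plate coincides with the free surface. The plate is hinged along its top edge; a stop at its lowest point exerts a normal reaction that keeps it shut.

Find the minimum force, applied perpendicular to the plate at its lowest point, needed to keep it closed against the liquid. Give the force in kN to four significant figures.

γ = ρg = 1151 × 9.81 / 1000 = 11.29131 kN/m³.
The centroid lies 2.5/2 = 1.25 m below the top edge, so the centroid depth is h_c = 1.25 m.
A = 0.53 × 2.5 = 1.325 m².
Resultant F = γ·h_c·A = 11.29131 × 1.25 × 1.325 = 18.7012 kN.
I_c = b·h³/12 = 0.53 × 2.5³/12 = 0.690104 m⁴.
Centre of pressure: y_p = y_c + I_c/(y_c·A) = 1.25 + 0.690104/(1.25 × 1.325) = 1.25 + 0.416667 = 1.66667 m along the plane.
The resultant acts 1.25 + 0.416667 = 1.66667 m (along the plate) below the hinge at the top edge, so the moment about the hinge is M = F × 1.66667 = 18.7012 × 1.66667 = 31.1687 kN·m.
A normal force at the bottom, 2.5 m from the hinge, must supply this moment: P = 31.1687/2.5 = 12.4675 kN.

P ≈ 12.47 kN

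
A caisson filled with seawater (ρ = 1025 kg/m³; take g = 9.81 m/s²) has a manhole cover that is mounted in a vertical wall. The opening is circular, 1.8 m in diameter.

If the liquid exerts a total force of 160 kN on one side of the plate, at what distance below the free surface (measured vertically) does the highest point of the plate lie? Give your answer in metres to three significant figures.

d_top ≈ 5.35 m

γ = ρg = 1025 × 9.81 / 1000 = 10.05525 kN/m³.
A = π(0.9)² = 2.54469 m².
From F = γ·h_c·A, the centroid depth is h_c = 160/(10.05525 × 2.54469) = 6.25305 m.
The centroid is at the centre, 0.9 m below the top of the plate, so the highest point sits at h_top = 6.25305 − 0.9 = 5.35305 m below the surface.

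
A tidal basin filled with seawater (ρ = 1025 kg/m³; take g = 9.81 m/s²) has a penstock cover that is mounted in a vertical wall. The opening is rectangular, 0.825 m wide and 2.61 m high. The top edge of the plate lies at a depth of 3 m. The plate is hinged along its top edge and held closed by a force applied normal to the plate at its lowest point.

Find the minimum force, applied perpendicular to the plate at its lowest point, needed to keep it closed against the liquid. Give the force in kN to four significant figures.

γ = ρg = 1025 × 9.81 / 1000 = 10.05525 kN/m³.
The centroid lies 2.61/2 = 1.305 m below the top edge, so the centroid depth is h_c = 3 + 1.305 = 4.305 m.
A = 0.825 × 2.61 = 2.15325 m².
Resultant F = γ·h_c·A = 10.05525 × 4.305 × 2.15325 = 93.2096 kN.
I_c = b·h³/12 = 0.825 × 2.61³/12 = 1.22235 m⁴.
Centre of pressure: y_p = y_c + I_c/(y_c·A) = 4.305 + 1.22235/(4.305 × 2.15325) = 4.305 + 0.131865 = 4.43687 m along the plane.
The resultant acts 1.305 + 0.131865 = 1.43687 m (along the plate) below the hinge at the top edge, so the moment about the hinge is M = F × 1.43687 = 93.2096 × 1.43687 = 133.93 kN·m.
A normal force at the bottom, 2.61 m from the hinge, must supply this moment: P = 133.93/2.61 = 51.3142 kN.

P ≈ 51.31 kN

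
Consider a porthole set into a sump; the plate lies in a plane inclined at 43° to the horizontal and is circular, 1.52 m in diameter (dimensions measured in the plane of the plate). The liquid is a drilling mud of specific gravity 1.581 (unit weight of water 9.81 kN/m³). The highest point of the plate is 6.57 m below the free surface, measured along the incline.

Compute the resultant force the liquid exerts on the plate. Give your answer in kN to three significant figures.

F ≈ 141 kN

γ = 1.581 × 9.81 = 15.50961 kN/m³.
Let θ = 43° be the plate's angle to the horizontal; measure y along the incline from where the plane meets the free surface. Vertical depth h = y·sinθ with sinθ = 0.681998.
The centroid is at the centre, 0.76 m below the top of the plate, so y_c = 6.57 + 0.76 = 7.33 m and h_c = 7.33 × 0.681998 = 4.99905 m.
A = π(0.76)² = 1.81458 m².
Resultant F = γ·h_c·A = 15.50961 × 4.99905 × 1.81458 = 140.69 kN.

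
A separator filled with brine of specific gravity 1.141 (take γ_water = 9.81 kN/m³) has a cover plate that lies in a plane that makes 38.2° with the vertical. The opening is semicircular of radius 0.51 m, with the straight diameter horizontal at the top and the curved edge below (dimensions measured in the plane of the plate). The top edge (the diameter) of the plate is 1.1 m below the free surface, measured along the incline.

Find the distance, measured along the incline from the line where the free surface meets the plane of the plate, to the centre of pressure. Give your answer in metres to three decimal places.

y_p = 1.330 m

γ = 1.141 × 9.81 = 11.19321 kN/m³.
The plate makes 38.2° with the vertical, i.e. θ = 90° − 38.2° = 51.8° to the horizontal. Measuring y along the incline from the free-surface line, vertical depth h = y·sinθ with sinθ = 0.785857.
The centroid of a semicircle lies 4r/(3π) = 0.216451 m from the diameter, here below the top edge, so y_c = 1.1 + 0.216451 = 1.31645 m and h_c = 1.31645 × 0.785857 = 1.03454 m.
A = πr²/2 = π × 0.51²/2 = 0.408564 m².
Resultant F = γ·h_c·A = 11.19321 × 1.03454 × 0.408564 = 4.7311 kN.
I_c = (π/8 − 8/(9π))·r⁴ = 0.109757 × 0.51⁴ = 0.00742528 m⁴.
Centre of pressure: y_p = y_c + I_c/(y_c·A) = 1.31645 + 0.00742528/(1.31645 × 0.408564) = 1.31645 + 0.0138054 = 1.33026 m along the plane.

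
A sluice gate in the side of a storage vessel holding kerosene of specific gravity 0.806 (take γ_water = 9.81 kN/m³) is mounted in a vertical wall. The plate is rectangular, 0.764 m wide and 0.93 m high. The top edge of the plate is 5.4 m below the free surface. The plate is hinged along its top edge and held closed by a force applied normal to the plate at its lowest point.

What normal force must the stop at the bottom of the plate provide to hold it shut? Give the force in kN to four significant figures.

P ≈ 16.91 kN

γ = 0.806 × 9.81 = 7.90686 kN/m³.
The centroid lies 0.93/2 = 0.465 m below the top edge, so the centroid depth is h_c = 5.4 + 0.465 = 5.865 m.
A = 0.764 × 0.93 = 0.71052 m².
Resultant F = γ·h_c·A = 7.90686 × 5.865 × 0.71052 = 32.9495 kN.
I_c = b·h³/12 = 0.764 × 0.93³/12 = 0.0512107 m⁴.
Centre of pressure: y_p = y_c + I_c/(y_c·A) = 5.865 + 0.0512107/(5.865 × 0.71052) = 5.865 + 0.012289 = 5.87729 m along the plane.
The resultant acts 0.465 + 0.012289 = 0.477289 m (along the plate) below the hinge at the top edge, so the moment about the hinge is M = F × 0.477289 = 32.9495 × 0.477289 = 15.7264 kN·m.
A normal force at the bottom, 0.93 m from the hinge, must supply this moment: P = 15.7264/0.93 = 16.9101 kN.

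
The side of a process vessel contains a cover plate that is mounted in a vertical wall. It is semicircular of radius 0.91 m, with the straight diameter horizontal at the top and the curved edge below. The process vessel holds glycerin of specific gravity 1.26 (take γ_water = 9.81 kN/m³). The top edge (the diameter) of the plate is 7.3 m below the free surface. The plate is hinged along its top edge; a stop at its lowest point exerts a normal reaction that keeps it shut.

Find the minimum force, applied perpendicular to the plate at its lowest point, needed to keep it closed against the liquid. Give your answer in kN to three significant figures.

P ≈ 53.5 kN

γ = 1.26 × 9.81 = 12.3606 kN/m³.
The centroid of a semicircle lies 4r/(3π) = 0.386216 m from the diameter, here below the top edge, so the centroid depth is h_c = 7.3 + 0.386216 = 7.68622 m.
A = πr²/2 = π × 0.91²/2 = 1.30078 m².
Resultant F = γ·h_c·A = 12.3606 × 7.68622 × 1.30078 = 123.582 kN.
I_c = (π/8 − 8/(9π))·r⁴ = 0.109757 × 0.91⁴ = 0.0752658 m⁴.
Centre of pressure: y_p = y_c + I_c/(y_c·A) = 7.68622 + 0.0752658/(7.68622 × 1.30078) = 7.68622 + 0.00752802 = 7.69375 m along the plane.
The resultant acts 0.386216 + 0.00752802 = 0.393744 m (along the plate) below the hinge at the top edge, so the moment about the hinge is M = F × 0.393744 = 123.582 × 0.393744 = 48.6597 kN·m.
A normal force at the bottom, 0.91 m from the hinge, must supply this moment: P = 48.6597/0.91 = 53.4722 kN.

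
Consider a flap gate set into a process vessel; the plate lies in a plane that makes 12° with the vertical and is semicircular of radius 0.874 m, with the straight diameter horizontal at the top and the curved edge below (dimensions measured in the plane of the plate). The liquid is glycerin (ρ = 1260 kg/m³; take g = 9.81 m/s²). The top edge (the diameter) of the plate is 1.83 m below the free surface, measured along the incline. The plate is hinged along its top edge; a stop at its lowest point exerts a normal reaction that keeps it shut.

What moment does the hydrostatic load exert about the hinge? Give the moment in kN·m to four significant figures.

γ = ρg = 1260 × 9.81 / 1000 = 12.3606 kN/m³.
The plate makes 12° with the vertical, i.e. θ = 90° − 12° = 78° to the horizontal. Measuring y along the incline from the free-surface line, vertical depth h = y·sinθ with sinθ = 0.978148.
The centroid of a semicircle lies 4r/(3π) = 0.370937 m from the diameter, here below the top edge, so y_c = 1.83 + 0.370937 = 2.20094 m and h_c = 2.20094 × 0.978148 = 2.15285 m.
A = πr²/2 = π × 0.874²/2 = 1.19989 m².
Resultant F = γ·h_c·A = 12.3606 × 2.15285 × 1.19989 = 31.9297 kN.
I_c = (π/8 − 8/(9π))·r⁴ = 0.109757 × 0.874⁴ = 0.0640439 m⁴.
Centre of pressure: y_p = y_c + I_c/(y_c·A) = 2.20094 + 0.0640439/(2.20094 × 1.19989) = 2.20094 + 0.0242509 = 2.22519 m along the plane.
The resultant acts 0.370937 + 0.0242509 = 0.395188 m (along the plate) below the hinge at the top edge, so the moment about the hinge is M = F × 0.395188 = 31.9297 × 0.395188 = 12.6182 kN·m.

M ≈ 12.62 kN·m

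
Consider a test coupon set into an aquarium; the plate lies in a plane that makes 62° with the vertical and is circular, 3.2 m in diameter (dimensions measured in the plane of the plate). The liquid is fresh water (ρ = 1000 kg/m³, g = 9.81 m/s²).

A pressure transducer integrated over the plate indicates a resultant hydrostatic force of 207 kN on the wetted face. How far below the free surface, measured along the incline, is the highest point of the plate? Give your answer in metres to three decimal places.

y_top ≈ 3.989 m

γ = ρg = 1000 × 9.81 = 9810 N/m³ = 9.81 kN/m³.
A = π(1.6)² = 8.04248 m².
From F = γ·h_c·A, the centroid depth is h_c = 207/(9.81 × 8.04248) = 2.62368 m.
The plate makes 62° with the vertical, i.e. θ = 90° − 62° = 28° to the horizontal. Measuring y along the incline from the free-surface line, vertical depth h = y·sinθ with sinθ = 0.469472.
Along the incline, y_c = h_c/sinθ = 2.62368/0.469472 = 5.58858 m.
The centroid is at the centre, 1.6 m below the top of the plate, so the highest point sits at y_top = 5.58858 − 1.6 = 3.98858 m along the incline.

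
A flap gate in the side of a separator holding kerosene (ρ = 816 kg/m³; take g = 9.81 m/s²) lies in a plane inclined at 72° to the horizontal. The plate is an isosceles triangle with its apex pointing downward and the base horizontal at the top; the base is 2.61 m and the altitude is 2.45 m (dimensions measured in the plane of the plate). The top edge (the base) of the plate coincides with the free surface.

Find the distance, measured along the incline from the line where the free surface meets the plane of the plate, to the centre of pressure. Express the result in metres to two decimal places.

y_p = 1.23 m

γ = ρg = 816 × 9.81 / 1000 = 8.00496 kN/m³.
Let θ = 72° be the plate's angle to the horizontal; measure y along the incline from where the plane meets the free surface. Vertical depth h = y·sinθ with sinθ = 0.951057.
With the apex down, the centroid sits h/3 = 2.45/3 = 0.816667 m below the base (the top edge), so y_c = 0.816667 m and h_c = 0.816667 × 0.951057 = 0.776697 m.
A = ½ × 2.61 × 2.45 = 3.19725 m².
Resultant F = γ·h_c·A = 8.00496 × 0.776697 × 3.19725 = 19.8787 kN.
I_c = b·h³/36 = 2.61 × 2.45³/36 = 1.06619 m⁴.
Centre of pressure: y_p = y_c + I_c/(y_c·A) = 0.816667 + 1.06619/(0.816667 × 3.19725) = 0.816667 + 0.408332 = 1.225 m along the plane.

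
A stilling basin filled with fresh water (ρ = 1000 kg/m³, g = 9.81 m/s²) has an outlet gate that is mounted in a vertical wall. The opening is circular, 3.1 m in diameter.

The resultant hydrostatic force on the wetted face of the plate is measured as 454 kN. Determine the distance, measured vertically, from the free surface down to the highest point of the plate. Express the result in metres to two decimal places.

d_top ≈ 4.58 m

γ = ρg = 1000 × 9.81 = 9810 N/m³ = 9.81 kN/m³.
A = π(1.55)² = 7.54768 m².
From F = γ·h_c·A, the centroid depth is h_c = 454/(9.81 × 7.54768) = 6.13159 m.
The centroid is at the centre, 1.55 m below the top of the plate, so the highest point sits at h_top = 6.13159 − 1.55 = 4.58159 m below the surface.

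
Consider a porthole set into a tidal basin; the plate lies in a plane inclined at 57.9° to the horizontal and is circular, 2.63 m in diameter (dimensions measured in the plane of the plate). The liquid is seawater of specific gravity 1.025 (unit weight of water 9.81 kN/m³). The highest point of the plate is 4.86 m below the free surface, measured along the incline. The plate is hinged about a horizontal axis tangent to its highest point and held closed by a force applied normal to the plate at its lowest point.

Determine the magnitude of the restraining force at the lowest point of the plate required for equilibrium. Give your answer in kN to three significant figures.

γ = 1.025 × 9.81 = 10.05525 kN/m³.
Let θ = 57.9° be the plate's angle to the horizontal; measure y along the incline from where the plane meets the free surface. Vertical depth h = y·sinθ with sinθ = 0.847122.
The centroid is at the centre, 1.315 m below the top of the plate, so y_c = 4.86 + 1.315 = 6.175 m and h_c = 6.175 × 0.847122 = 5.23098 m.
A = π(1.315)² = 5.43252 m².
Resultant F = γ·h_c·A = 10.05525 × 5.23098 × 5.43252 = 285.744 kN.
I_c = πr⁴/4 = π × 1.315⁴/4 = 2.34851 m⁴.
Centre of pressure: y_p = y_c + I_c/(y_c·A) = 6.175 + 2.34851/(6.175 × 5.43252) = 6.175 + 0.070009 = 6.24501 m along the plane.
The resultant acts 1.315 + 0.070009 = 1.38501 m (along the plate) below the hinge at the top edge, so the moment about the hinge is M = F × 1.38501 = 285.744 × 1.38501 = 395.758 kN·m.
A normal force at the bottom, 2.63 m from the hinge, must supply this moment: P = 395.758/2.63 = 150.478 kN.

P ≈ 150 kN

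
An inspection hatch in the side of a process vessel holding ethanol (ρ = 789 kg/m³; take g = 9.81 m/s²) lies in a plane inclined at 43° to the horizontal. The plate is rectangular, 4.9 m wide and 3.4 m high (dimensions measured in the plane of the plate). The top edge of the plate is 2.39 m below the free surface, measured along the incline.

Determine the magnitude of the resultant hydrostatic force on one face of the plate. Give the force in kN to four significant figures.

F ≈ 359.7 kN

γ = ρg = 789 × 9.81 / 1000 = 7.74009 kN/m³.
Let θ = 43° be the plate's angle to the horizontal; measure y along the incline from where the plane meets the free surface. Vertical depth h = y·sinθ with sinθ = 0.681998.
The centroid lies 3.4/2 = 1.7 m below the top edge, so y_c = 2.39 + 1.7 = 4.09 m and h_c = 4.09 × 0.681998 = 2.78937 m.
A = 4.9 × 3.4 = 16.66 m².
Resultant F = γ·h_c·A = 7.74009 × 2.78937 × 16.66 = 359.689 kN.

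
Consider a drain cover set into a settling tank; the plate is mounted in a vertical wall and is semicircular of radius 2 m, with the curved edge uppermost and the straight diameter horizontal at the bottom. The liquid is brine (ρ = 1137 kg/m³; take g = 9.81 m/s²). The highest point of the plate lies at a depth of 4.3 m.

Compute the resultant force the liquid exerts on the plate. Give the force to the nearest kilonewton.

γ = ρg = 1137 × 9.81 / 1000 = 11.15397 kN/m³.
The centroid lies 4r/(3π) = 0.848826 m above the diameter, so r − 4r/(3π) = 2 − 0.848826 = 1.15117 m below the topmost point, so the centroid depth is h_c = 4.3 + 1.15117 = 5.45117 m.
A = πr²/2 = π × 2²/2 = 6.28319 m².
Resultant F = γ·h_c·A = 11.15397 × 5.45117 × 6.28319 = 382.032 kN.

F ≈ 382 kN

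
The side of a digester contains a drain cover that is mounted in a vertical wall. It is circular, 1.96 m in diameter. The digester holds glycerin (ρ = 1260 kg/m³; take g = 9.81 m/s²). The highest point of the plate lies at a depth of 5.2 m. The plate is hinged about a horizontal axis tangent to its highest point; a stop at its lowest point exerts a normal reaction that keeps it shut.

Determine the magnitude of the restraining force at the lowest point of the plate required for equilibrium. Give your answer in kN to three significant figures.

P ≈ 120 kN

γ = ρg = 1260 × 9.81 / 1000 = 12.3606 kN/m³.
The centroid is at the centre, 0.98 m below the top of the plate, so the centroid depth is h_c = 5.2 + 0.98 = 6.18 m.
A = π(0.98)² = 3.01719 m².
Resultant F = γ·h_c·A = 12.3606 × 6.18 × 3.01719 = 230.479 kN.
I_c = πr⁴/4 = π × 0.98⁴/4 = 0.724426 m⁴.
Centre of pressure: y_p = y_c + I_c/(y_c·A) = 6.18 + 0.724426/(6.18 × 3.01719) = 6.18 + 0.0388511 = 6.21885 m along the plane.
The resultant acts 0.98 + 0.0388511 = 1.01885 m (along the plate) below the hinge at the top edge, so the moment about the hinge is M = F × 1.01885 = 230.479 × 1.01885 = 234.824 kN·m.
A normal force at the bottom, 1.96 m from the hinge, must supply this moment: P = 234.824/1.96 = 119.808 kN.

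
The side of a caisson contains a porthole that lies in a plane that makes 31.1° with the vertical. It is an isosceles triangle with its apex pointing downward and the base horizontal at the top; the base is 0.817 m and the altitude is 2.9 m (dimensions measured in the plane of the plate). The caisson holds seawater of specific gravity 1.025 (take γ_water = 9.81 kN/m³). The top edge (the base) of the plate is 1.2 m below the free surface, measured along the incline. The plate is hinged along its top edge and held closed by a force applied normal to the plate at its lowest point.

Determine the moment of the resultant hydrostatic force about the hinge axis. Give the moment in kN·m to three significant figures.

γ = 1.025 × 9.81 = 10.05525 kN/m³.
The plate makes 31.1° with the vertical, i.e. θ = 90° − 31.1° = 58.9° to the horizontal. Measuring y along the incline from the free-surface line, vertical depth h = y·sinθ with sinθ = 0.856267.
With the apex down, the centroid sits h/3 = 2.9/3 = 0.966667 m below the base (the top edge), so y_c = 1.2 + 0.966667 = 2.16667 m and h_c = 2.16667 × 0.856267 = 1.85525 m.
A = ½ × 0.817 × 2.9 = 1.18465 m².
Resultant F = γ·h_c·A = 10.05525 × 1.85525 × 1.18465 = 22.0996 kN.
I_c = b·h³/36 = 0.817 × 2.9³/36 = 0.553495 m⁴.
Centre of pressure: y_p = y_c + I_c/(y_c·A) = 2.16667 + 0.553495/(2.16667 × 1.18465) = 2.16667 + 0.215641 = 2.38231 m along the plane.
The resultant acts 0.966667 + 0.215641 = 1.18231 m (along the plate) below the hinge at the top edge, so the moment about the hinge is M = F × 1.18231 = 22.0996 × 1.18231 = 26.1286 kN·m.

M ≈ 26.1 kN·m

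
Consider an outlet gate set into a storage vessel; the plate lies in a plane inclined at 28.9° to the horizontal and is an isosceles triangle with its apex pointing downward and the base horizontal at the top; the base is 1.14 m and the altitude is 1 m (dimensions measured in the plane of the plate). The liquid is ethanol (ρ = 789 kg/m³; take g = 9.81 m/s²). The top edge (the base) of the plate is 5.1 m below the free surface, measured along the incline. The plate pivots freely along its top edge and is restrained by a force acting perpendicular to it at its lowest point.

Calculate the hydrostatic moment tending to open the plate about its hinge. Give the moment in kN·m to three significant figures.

γ = ρg = 789 × 9.81 / 1000 = 7.74009 kN/m³.
Let θ = 28.9° be the plate's angle to the horizontal; measure y along the incline from where the plane meets the free surface. Vertical depth h = y·sinθ with sinθ = 0.483282.
With the apex down, the centroid sits h/3 = 1/3 = 0.333333 m below the base (the top edge), so y_c = 5.1 + 0.333333 = 5.43333 m and h_c = 5.43333 × 0.483282 = 2.62583 m.
A = ½ × 1.14 × 1 = 0.57 m².
Resultant F = γ·h_c·A = 7.74009 × 2.62583 × 0.57 = 11.5848 kN.
I_c = b·h³/36 = 1.14 × 1³/36 = 0.0316667 m⁴.
Centre of pressure: y_p = y_c + I_c/(y_c·A) = 5.43333 + 0.0316667/(5.43333 × 0.57) = 5.43333 + 0.010225 = 5.44355 m along the plane.
The resultant acts 0.333333 + 0.010225 = 0.343558 m (along the plate) below the hinge at the top edge, so the moment about the hinge is M = F × 0.343558 = 11.5848 × 0.343558 = 3.98005 kN·m.

M ≈ 3.98 kN·m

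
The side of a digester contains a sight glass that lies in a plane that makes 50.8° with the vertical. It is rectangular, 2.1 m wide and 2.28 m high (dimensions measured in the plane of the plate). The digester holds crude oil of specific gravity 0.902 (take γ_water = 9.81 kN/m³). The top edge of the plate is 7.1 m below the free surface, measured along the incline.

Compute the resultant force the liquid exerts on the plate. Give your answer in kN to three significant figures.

F ≈ 221 kN

γ = 0.902 × 9.81 = 8.84862 kN/m³.
The plate makes 50.8° with the vertical, i.e. θ = 90° − 50.8° = 39.2° to the horizontal. Measuring y along the incline from the free-surface line, vertical depth h = y·sinθ with sinθ = 0.632029.
The centroid lies 2.28/2 = 1.14 m below the top edge, so y_c = 7.1 + 1.14 = 8.24 m and h_c = 8.24 × 0.632029 = 5.20792 m.
A = 2.1 × 2.28 = 4.788 m².
Resultant F = γ·h_c·A = 8.84862 × 5.20792 × 4.788 = 220.645 kN.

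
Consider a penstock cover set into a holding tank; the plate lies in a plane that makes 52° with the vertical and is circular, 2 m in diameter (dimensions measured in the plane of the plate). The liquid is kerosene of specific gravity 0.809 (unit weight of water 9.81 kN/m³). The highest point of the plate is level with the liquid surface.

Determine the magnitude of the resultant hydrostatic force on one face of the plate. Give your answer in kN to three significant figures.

γ = 0.809 × 9.81 = 7.93629 kN/m³.
The plate makes 52° with the vertical, i.e. θ = 90° − 52° = 38° to the horizontal. Measuring y along the incline from the free-surface line, vertical depth h = y·sinθ with sinθ = 0.615661.
The centroid is at the centre, 1 m below the top of the plate, so y_c = 1 m and h_c = 1 × 0.615661 = 0.615661 m.
A = π(1)² = 3.14159 m².
Resultant F = γ·h_c·A = 7.93629 × 0.615661 × 3.14159 = 15.35 kN.

F ≈ 15.4 kN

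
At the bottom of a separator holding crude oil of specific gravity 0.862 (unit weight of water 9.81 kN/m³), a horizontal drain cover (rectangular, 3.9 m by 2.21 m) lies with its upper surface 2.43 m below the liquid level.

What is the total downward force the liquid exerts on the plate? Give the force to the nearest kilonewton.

F ≈ 177 kN

γ = 0.862 × 9.81 = 8.45622 kN/m³.
The plate is horizontal, so pressure is uniform at p = γ·h = 8.45622 × 2.43 = 20.5486 kN/m².
A = 3.9 × 2.21 = 8.619 m².
F = p·A = 20.5486 × 8.619 = 177.108 kN.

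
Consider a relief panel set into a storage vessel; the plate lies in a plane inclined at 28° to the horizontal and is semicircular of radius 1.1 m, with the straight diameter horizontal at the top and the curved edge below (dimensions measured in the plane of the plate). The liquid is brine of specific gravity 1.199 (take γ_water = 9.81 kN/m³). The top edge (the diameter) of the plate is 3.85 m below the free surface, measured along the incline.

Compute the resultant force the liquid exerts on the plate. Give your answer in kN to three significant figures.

γ = 1.199 × 9.81 = 11.76219 kN/m³.
Let θ = 28° be the plate's angle to the horizontal; measure y along the incline from where the plane meets the free surface. Vertical depth h = y·sinθ with sinθ = 0.469472.
The centroid of a semicircle lies 4r/(3π) = 0.466854 m from the diameter, here below the top edge, so y_c = 3.85 + 0.466854 = 4.31685 m and h_c = 4.31685 × 0.469472 = 2.02664 m.
A = πr²/2 = π × 1.1²/2 = 1.90066 m².
Resultant F = γ·h_c·A = 11.76219 × 2.02664 × 1.90066 = 45.3074 kN.

F ≈ 45.3 kN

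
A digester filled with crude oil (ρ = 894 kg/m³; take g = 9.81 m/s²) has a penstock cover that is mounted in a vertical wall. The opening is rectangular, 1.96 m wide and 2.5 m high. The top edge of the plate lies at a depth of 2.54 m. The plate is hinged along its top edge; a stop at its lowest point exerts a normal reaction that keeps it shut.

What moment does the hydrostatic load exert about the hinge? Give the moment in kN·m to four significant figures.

M ≈ 226.0 kN·m

γ = ρg = 894 × 9.81 / 1000 = 8.77014 kN/m³.
The centroid lies 2.5/2 = 1.25 m below the top edge, so the centroid depth is h_c = 2.54 + 1.25 = 3.79 m.
A = 1.96 × 2.5 = 4.9 m².
Resultant F = γ·h_c·A = 8.77014 × 3.79 × 4.9 = 162.87 kN.
I_c = b·h³/12 = 1.96 × 2.5³/12 = 2.55208 m⁴.
Centre of pressure: y_p = y_c + I_c/(y_c·A) = 3.79 + 2.55208/(3.79 × 4.9) = 3.79 + 0.137423 = 3.92742 m along the plane.
The resultant acts 1.25 + 0.137423 = 1.38742 m (along the plate) below the hinge at the top edge, so the moment about the hinge is M = F × 1.38742 = 162.87 × 1.38742 = 225.969 kN·m.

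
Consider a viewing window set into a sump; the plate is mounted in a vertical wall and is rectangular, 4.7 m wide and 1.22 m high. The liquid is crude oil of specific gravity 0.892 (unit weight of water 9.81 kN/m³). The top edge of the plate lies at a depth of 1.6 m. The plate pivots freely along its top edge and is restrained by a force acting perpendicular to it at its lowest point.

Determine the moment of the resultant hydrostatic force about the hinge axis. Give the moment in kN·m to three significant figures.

γ = 0.892 × 9.81 = 8.75052 kN/m³.
The centroid lies 1.22/2 = 0.61 m below the top edge, so the centroid depth is h_c = 1.6 + 0.61 = 2.21 m.
A = 4.7 × 1.22 = 5.734 m².
Resultant F = γ·h_c·A = 8.75052 × 2.21 × 5.734 = 110.888 kN.
I_c = b·h³/12 = 4.7 × 1.22³/12 = 0.711207 m⁴.
Centre of pressure: y_p = y_c + I_c/(y_c·A) = 2.21 + 0.711207/(2.21 × 5.734) = 2.21 + 0.0561237 = 2.26612 m along the plane.
The resultant acts 0.61 + 0.0561237 = 0.666124 m (along the plate) below the hinge at the top edge, so the moment about the hinge is M = F × 0.666124 = 110.888 × 0.666124 = 73.8652 kN·m.

M ≈ 73.9 kN·m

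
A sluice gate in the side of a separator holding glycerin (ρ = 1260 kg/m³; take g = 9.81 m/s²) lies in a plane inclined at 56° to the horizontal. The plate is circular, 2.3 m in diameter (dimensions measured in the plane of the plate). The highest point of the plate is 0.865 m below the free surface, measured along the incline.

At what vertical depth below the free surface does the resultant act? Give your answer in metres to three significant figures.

γ = ρg = 1260 × 9.81 / 1000 = 12.3606 kN/m³.
Let θ = 56° be the plate's angle to the horizontal; measure y along the incline from where the plane meets the free surface. Vertical depth h = y·sinθ with sinθ = 0.829038.
The centroid is at the centre, 1.15 m below the top of the plate, so y_c = 0.865 + 1.15 = 2.015 m and h_c = 2.015 × 0.829038 = 1.67051 m.
A = π(1.15)² = 4.15476 m².
Resultant F = γ·h_c·A = 12.3606 × 1.67051 × 4.15476 = 85.7896 kN.
I_c = πr⁴/4 = π × 1.15⁴/4 = 1.37367 m⁴.
Centre of pressure: y_p = y_c + I_c/(y_c·A) = 2.015 + 1.37367/(2.015 × 4.15476) = 2.015 + 0.164082 = 2.17908 m along the plane.
Vertically, h_p = y_p·sinθ = 2.17908 × 0.829038 = 1.80654 m.

h_p = 1.81 m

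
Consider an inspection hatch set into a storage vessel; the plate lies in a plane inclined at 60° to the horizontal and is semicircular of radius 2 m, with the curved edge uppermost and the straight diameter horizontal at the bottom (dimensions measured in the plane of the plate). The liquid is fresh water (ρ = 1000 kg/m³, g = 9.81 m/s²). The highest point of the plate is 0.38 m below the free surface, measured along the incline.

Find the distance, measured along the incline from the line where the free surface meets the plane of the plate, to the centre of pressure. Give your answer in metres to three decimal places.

γ = ρg = 1000 × 9.81 = 9810 N/m³ = 9.81 kN/m³.
Let θ = 60° be the plate's angle to the horizontal; measure y along the incline from where the plane meets the free surface. Vertical depth h = y·sinθ with sinθ = 0.866025.
The centroid lies 4r/(3π) = 0.848826 m above the diameter, so r − 4r/(3π) = 2 − 0.848826 = 1.15117 m below the topmost point, so y_c = 0.38 + 1.15117 = 1.53117 m and h_c = 1.53117 × 0.866025 = 1.32603 m.
A = πr²/2 = π × 2²/2 = 6.28319 m².
Resultant F = γ·h_c·A = 9.81 × 1.32603 × 6.28319 = 81.734 kN.
I_c = (π/8 − 8/(9π))·r⁴ = 0.109757 × 2⁴ = 1.75611 m⁴.
Centre of pressure: y_p = y_c + I_c/(y_c·A) = 1.53117 + 1.75611/(1.53117 × 6.28319) = 1.53117 + 0.182536 = 1.71371 m along the plane.

y_p = 1.714 m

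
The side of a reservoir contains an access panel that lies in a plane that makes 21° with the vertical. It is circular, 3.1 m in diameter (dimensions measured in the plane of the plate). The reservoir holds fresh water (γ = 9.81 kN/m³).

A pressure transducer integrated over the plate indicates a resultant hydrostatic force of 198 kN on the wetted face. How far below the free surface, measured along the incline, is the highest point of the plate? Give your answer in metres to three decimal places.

y_top ≈ 1.314 m

γ = 9.81 kN/m³.
A = π(1.55)² = 7.54768 m².
From F = γ·h_c·A, the centroid depth is h_c = 198/(9.81 × 7.54768) = 2.67413 m.
The plate makes 21° with the vertical, i.e. θ = 90° − 21° = 69° to the horizontal. Measuring y along the incline from the free-surface line, vertical depth h = y·sinθ with sinθ = 0.933580.
Along the incline, y_c = h_c/sinθ = 2.67413/0.933580 = 2.86438 m.
The centroid is at the centre, 1.55 m below the top of the plate, so the highest point sits at y_top = 2.86438 − 1.55 = 1.31438 m along the incline.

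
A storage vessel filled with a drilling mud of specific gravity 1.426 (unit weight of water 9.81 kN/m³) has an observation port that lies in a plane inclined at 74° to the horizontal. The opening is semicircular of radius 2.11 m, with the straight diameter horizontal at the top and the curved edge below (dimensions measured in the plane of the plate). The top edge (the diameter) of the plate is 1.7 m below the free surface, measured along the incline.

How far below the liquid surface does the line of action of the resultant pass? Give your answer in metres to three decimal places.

γ = 1.426 × 9.81 = 13.98906 kN/m³.
Let θ = 74° be the plate's angle to the horizontal; measure y along the incline from where the plane meets the free surface. Vertical depth h = y·sinθ with sinθ = 0.961262.
The centroid of a semicircle lies 4r/(3π) = 0.895512 m from the diameter, here below the top edge, so y_c = 1.7 + 0.895512 = 2.59551 m and h_c = 2.59551 × 0.961262 = 2.49497 m.
A = πr²/2 = π × 2.11²/2 = 6.99334 m².
Resultant F = γ·h_c·A = 13.98906 × 2.49497 × 6.99334 = 244.084 kN.
I_c = (π/8 − 8/(9π))·r⁴ = 0.109757 × 2.11⁴ = 2.17551 m⁴.
Centre of pressure: y_p = y_c + I_c/(y_c·A) = 2.59551 + 2.17551/(2.59551 × 6.99334) = 2.59551 + 0.119854 = 2.71536 m along the plane.
Vertically, h_p = y_p·sinθ = 2.71536 × 0.961262 = 2.61017 m.

h_p = 2.610 m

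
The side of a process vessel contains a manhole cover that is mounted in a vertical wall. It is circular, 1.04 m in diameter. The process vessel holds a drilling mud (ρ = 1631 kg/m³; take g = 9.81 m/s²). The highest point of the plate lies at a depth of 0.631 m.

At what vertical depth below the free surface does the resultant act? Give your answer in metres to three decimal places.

h_p = 1.210 m

γ = ρg = 1631 × 9.81 / 1000 = 16.00011 kN/m³.
The centroid is at the centre, 0.52 m below the top of the plate, so the centroid depth is h_c = 0.631 + 0.52 = 1.151 m.
A = π(0.52)² = 0.849487 m².
Resultant F = γ·h_c·A = 16.00011 × 1.151 × 0.849487 = 15.6443 kN.
I_c = πr⁴/4 = π × 0.52⁴/4 = 0.0574253 m⁴.
Centre of pressure: y_p = y_c + I_c/(y_c·A) = 1.151 + 0.0574253/(1.151 × 0.849487) = 1.151 + 0.0587315 = 1.20973 m along the plane.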